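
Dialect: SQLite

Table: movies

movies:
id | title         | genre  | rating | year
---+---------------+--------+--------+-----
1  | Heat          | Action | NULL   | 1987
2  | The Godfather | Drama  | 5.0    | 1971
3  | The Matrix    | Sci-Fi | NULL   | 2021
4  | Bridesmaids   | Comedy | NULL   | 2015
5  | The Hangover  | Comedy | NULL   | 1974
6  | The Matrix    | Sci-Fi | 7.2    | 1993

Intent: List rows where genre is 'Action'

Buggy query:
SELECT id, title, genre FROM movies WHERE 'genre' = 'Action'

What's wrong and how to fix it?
Bug: 'genre' in single quotes is a string literal, not the column; the comparison is literal-vs-literal and never true

Fix: Reference the column as genre without single quotes

Corrected query:
SELECT id, title, genre FROM movies WHERE genre = 'Action'

Result:
id | title | genre 
---+-------+-------
1  | Heat  | Action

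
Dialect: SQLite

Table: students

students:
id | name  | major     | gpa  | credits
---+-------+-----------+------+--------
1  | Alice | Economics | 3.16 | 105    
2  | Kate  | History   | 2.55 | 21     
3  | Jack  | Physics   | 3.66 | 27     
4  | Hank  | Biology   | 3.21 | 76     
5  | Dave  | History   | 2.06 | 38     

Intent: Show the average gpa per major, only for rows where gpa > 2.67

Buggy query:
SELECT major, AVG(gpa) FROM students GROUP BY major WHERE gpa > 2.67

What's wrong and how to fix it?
Bug: Row-level WHERE must come before GROUP BY in the clause order

Fix: Place WHERE between FROM and GROUP BY

Corrected query:
SELECT major, AVG(gpa) FROM students WHERE gpa > 2.67 GROUP BY major

Result:
major     | AVG(gpa)
----------+---------
Biology   | 3.21    
Economics | 3.16    
Physics   | 3.66    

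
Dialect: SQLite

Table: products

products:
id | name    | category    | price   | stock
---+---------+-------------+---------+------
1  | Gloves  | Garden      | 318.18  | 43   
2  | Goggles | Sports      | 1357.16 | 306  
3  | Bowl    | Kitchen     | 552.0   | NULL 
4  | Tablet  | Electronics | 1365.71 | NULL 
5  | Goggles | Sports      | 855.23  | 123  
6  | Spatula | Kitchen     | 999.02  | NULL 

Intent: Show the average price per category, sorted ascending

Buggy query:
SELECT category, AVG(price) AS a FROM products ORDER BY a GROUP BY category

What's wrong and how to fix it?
Bug: GROUP BY must precede ORDER BY

Fix: Reorder: SELECT … FROM … GROUP BY … ORDER BY …

Corrected query:
SELECT category, AVG(price) AS a FROM products GROUP BY category ORDER BY a

Result:
category    | a       
------------+---------
Garden      | 318.18  
Kitchen     | 775.51  
Sports      | 1106.195
Electronics | 1365.71 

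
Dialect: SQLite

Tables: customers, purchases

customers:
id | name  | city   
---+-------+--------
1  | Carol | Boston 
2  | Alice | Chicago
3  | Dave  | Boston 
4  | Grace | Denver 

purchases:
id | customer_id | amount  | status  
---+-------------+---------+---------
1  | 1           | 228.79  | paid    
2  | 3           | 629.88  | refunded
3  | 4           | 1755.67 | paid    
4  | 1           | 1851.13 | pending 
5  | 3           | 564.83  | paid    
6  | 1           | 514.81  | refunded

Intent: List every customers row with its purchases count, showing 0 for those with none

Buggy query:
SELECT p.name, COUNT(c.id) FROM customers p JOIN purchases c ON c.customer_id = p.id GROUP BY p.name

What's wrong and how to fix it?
Bug: INNER JOIN drops customers rows that have no matching purchases rows

Fix: Switch to LEFT JOIN to retain unmatched parent rows

Corrected query:
SELECT p.name, COUNT(c.id) FROM customers p LEFT JOIN purchases c ON c.customer_id = p.id GROUP BY p.name

Result:
name  | COUNT(c.id)
------+------------
Alice | 0          
Carol | 3          
Dave  | 2          
Grace | 1          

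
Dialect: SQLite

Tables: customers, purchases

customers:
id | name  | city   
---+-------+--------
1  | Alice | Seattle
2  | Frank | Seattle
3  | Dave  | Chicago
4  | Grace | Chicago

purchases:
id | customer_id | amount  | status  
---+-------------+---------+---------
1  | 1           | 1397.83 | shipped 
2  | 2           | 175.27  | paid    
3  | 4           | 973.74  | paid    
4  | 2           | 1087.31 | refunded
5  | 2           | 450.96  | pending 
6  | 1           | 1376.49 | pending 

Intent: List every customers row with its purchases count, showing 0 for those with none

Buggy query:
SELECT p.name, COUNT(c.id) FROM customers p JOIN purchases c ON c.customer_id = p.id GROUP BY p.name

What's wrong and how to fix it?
Bug: An inner join excludes parents with zero children

Fix: Use LEFT JOIN so parents without children still appear (COUNT(c.id) gives 0)

Corrected query:
SELECT p.name, COUNT(c.id) FROM customers p LEFT JOIN purchases c ON c.customer_id = p.id GROUP BY p.name

Result:
name  | COUNT(c.id)
------+------------
Alice | 2          
Dave  | 0          
Frank | 3          
Grace | 1          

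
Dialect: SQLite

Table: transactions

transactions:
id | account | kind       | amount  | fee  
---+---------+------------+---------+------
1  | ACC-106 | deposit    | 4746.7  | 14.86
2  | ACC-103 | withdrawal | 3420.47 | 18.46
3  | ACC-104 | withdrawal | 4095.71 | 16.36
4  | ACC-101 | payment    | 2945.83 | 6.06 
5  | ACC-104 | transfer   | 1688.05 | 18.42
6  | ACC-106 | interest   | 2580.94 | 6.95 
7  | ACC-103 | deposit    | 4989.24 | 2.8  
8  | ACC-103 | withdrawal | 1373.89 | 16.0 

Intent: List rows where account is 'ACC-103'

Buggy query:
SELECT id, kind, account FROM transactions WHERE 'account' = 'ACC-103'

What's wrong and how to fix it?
Bug: Single quotes denote string literals in SQL; the column name is being compared as a constant string

Fix: Remove the quotes around the column name (or use double quotes for an identifier)

Corrected query:
SELECT id, kind, account FROM transactions WHERE account = 'ACC-103'

Result:
id | kind       | account
---+------------+--------
2  | withdrawal | ACC-103
7  | deposit    | ACC-103
8  | withdrawal | ACC-103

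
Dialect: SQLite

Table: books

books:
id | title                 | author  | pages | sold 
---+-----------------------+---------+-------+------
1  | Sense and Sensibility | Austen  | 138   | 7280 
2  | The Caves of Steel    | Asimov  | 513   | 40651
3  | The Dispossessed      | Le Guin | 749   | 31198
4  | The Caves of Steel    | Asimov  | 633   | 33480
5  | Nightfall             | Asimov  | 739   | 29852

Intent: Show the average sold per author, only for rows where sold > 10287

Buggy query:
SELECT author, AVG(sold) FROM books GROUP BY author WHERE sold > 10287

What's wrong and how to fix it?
Bug: WHERE cannot follow GROUP BY

Fix: Place WHERE between FROM and GROUP BY

Corrected query:
SELECT author, AVG(sold) FROM books WHERE sold > 10287 GROUP BY author

Result:
author  | AVG(sold)
--------+----------
Asimov  | 34661    
Le Guin | 31198    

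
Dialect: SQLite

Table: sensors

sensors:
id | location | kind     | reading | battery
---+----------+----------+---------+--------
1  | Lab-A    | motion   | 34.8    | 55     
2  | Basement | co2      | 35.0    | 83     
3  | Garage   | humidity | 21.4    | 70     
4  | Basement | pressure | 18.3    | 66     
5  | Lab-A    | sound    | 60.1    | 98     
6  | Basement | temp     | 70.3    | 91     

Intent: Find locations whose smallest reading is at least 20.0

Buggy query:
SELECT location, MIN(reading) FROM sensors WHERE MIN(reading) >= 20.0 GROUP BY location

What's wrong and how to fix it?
Bug: Aggregates like MIN are computed per group after WHERE runs

Fix: Replace WHERE with HAVING after the GROUP BY

Corrected query:
SELECT location, MIN(reading) FROM sensors GROUP BY location HAVING MIN(reading) >= 20.0

Result:
location | MIN(reading)
---------+-------------
Garage   | 21.4        
Lab-A    | 34.8        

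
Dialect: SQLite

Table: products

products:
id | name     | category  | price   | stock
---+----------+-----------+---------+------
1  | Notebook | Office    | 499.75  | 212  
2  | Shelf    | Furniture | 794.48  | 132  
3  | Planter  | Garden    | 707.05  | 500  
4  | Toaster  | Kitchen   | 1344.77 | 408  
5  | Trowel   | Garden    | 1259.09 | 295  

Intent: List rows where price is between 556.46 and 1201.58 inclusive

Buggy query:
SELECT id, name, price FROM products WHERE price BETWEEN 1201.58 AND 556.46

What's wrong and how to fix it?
Bug: BETWEEN expects the lower bound first; with 1201.58 AND 556.46 the range is empty

Fix: Write BETWEEN 556.46 AND 1201.58

Corrected query:
SELECT id, name, price FROM products WHERE price BETWEEN 556.46 AND 1201.58

Result:
id | name    | price 
---+---------+-------
2  | Shelf   | 794.48
3  | Planter | 707.05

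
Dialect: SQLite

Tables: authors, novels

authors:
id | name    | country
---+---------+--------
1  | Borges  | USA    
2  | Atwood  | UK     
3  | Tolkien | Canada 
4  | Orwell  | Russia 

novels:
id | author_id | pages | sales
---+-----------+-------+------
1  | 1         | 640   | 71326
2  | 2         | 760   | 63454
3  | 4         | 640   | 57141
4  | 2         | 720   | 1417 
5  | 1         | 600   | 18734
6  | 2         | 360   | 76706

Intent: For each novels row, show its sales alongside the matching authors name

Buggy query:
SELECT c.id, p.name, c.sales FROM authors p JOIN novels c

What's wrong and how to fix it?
Bug: JOIN with no ON clause produces a cartesian product; every novels row pairs with every authors row

Fix: Specify the join condition linking the foreign key to the parent id

Corrected query:
SELECT c.id, p.name, c.sales FROM authors p JOIN novels c ON c.author_id = p.id

Result:
id | name   | sales
---+--------+------
1  | Borges | 71326
2  | Atwood | 63454
3  | Orwell | 57141
4  | Atwood | 1417 
5  | Borges | 18734
6  | Atwood | 76706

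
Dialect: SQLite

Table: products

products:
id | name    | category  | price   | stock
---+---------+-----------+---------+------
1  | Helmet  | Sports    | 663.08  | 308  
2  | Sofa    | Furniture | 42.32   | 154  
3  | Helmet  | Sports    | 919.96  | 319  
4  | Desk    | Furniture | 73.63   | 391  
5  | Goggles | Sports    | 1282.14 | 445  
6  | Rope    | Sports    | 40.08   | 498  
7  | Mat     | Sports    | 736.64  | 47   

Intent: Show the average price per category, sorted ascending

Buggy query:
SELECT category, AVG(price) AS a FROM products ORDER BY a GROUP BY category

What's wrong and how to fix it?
Bug: ORDER BY appears before GROUP BY; SQL clause order requires GROUP BY first

Fix: Reorder: SELECT … FROM … GROUP BY … ORDER BY …

Corrected query:
SELECT category, AVG(price) AS a FROM products GROUP BY category ORDER BY a

Result:
category  | a     
----------+-------
Furniture | 57.975
Sports    | 728.38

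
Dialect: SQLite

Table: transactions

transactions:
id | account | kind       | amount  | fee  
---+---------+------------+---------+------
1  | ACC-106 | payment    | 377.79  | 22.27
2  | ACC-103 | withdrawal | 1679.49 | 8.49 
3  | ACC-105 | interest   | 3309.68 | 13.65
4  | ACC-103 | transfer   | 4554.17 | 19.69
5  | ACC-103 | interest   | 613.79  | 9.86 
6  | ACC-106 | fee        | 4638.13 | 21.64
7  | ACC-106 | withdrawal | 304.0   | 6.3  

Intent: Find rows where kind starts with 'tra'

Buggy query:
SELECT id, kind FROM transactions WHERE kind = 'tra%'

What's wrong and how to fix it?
Bug: Wildcards only work with LIKE; '=' treats '%' as a literal character

Fix: Replace '=' with LIKE so 'tra%' is treated as a pattern

Corrected query:
SELECT id, kind FROM transactions WHERE kind LIKE 'tra%'

Result:
id | kind    
---+---------
4  | transfer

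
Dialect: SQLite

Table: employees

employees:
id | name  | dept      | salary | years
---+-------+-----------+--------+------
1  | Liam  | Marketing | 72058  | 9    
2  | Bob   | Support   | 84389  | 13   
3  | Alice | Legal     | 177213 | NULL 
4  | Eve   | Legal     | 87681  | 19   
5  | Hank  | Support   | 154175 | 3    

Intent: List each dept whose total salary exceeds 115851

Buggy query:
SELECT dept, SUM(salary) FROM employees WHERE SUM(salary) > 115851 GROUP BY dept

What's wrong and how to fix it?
Bug: WHERE runs before GROUP BY, so aggregates aren't available there

Fix: Use HAVING (which filters groups after aggregation) instead of WHERE

Corrected query:
SELECT dept, SUM(salary) FROM employees GROUP BY dept HAVING SUM(salary) > 115851

Result:
dept    | SUM(salary)
--------+------------
Legal   | 264894     
Support | 238564     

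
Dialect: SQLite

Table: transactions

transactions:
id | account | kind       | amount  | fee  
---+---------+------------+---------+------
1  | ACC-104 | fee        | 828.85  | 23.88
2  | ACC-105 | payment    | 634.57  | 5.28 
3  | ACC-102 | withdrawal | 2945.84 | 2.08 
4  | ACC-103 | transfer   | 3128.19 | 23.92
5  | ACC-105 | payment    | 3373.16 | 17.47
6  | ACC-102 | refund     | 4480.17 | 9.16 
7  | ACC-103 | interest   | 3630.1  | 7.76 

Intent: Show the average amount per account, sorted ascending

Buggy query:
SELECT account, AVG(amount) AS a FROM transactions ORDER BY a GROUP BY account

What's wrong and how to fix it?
Bug: GROUP BY must precede ORDER BY

Fix: Reorder: SELECT … FROM … GROUP BY … ORDER BY …

Corrected query:
SELECT account, AVG(amount) AS a FROM transactions GROUP BY account ORDER BY a

Result:
account | a       
--------+---------
ACC-104 | 828.85  
ACC-105 | 2003.865
ACC-103 | 3379.145
ACC-102 | 3713.005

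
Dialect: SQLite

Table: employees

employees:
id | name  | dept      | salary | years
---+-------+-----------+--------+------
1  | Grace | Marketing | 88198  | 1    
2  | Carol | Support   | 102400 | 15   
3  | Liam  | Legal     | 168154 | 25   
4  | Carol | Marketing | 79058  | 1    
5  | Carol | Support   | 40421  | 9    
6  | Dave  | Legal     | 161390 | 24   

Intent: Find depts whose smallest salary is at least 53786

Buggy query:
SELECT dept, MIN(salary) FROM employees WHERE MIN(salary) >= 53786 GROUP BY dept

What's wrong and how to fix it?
Bug: Aggregates like MIN are computed per group after WHERE runs

Fix: Use HAVING for the per-group MIN condition

Corrected query:
SELECT dept, MIN(salary) FROM employees GROUP BY dept HAVING MIN(salary) >= 53786

Result:
dept      | MIN(salary)
----------+------------
Legal     | 161390     
Marketing | 79058      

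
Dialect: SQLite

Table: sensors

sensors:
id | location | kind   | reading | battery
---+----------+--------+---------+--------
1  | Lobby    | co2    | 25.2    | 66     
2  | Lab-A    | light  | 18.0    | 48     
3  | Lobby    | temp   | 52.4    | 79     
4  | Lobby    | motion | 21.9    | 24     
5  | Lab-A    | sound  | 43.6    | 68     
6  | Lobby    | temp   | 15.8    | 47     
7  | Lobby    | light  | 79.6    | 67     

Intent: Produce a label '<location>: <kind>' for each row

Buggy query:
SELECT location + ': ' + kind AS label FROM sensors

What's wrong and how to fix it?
Bug: SQLite uses || for string concatenation; + coerces text to numbers (yielding 0)

Fix: Use the || operator for string concatenation

Corrected query:
SELECT location || ': ' || kind AS label FROM sensors

Result:
label        
-------------
Lobby: co2   
Lab-A: light 
Lobby: temp  
Lobby: motion
Lab-A: sound 
Lobby: temp  
Lobby: light 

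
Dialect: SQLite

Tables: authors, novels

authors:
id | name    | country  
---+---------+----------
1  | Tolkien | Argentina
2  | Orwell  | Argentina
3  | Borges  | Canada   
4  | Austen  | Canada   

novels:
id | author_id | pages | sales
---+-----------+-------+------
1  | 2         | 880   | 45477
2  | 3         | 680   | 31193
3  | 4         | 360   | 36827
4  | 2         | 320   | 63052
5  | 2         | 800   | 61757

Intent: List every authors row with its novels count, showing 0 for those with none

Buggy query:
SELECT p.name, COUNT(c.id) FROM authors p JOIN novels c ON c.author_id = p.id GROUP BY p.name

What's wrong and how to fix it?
Bug: An inner join excludes parents with zero children

Fix: Switch to LEFT JOIN to retain unmatched parent rows

Corrected query:
SELECT p.name, COUNT(c.id) FROM authors p LEFT JOIN novels c ON c.author_id = p.id GROUP BY p.name

Result:
name    | COUNT(c.id)
--------+------------
Austen  | 1          
Borges  | 1          
Orwell  | 3          
Tolkien | 0          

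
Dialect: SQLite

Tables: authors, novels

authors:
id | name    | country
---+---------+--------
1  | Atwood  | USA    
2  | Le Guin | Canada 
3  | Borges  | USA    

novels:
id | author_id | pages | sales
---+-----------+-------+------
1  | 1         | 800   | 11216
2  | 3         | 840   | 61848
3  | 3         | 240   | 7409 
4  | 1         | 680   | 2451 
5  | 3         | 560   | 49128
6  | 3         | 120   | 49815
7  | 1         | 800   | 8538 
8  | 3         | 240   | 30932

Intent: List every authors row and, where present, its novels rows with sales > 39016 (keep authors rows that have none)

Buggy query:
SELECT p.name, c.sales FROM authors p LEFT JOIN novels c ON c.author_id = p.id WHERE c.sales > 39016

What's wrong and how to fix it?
Bug: Filtering c.sales in WHERE discards the NULL rows produced by LEFT JOIN, turning it into an inner join

Fix: Put 'c.sales > 39016' in the JOIN's ON clause instead of WHERE

Corrected query:
SELECT p.name, c.sales FROM authors p LEFT JOIN novels c ON c.author_id = p.id AND c.sales > 39016

Result:
name    | sales
--------+------
Atwood  | NULL 
Le Guin | NULL 
Borges  | 49128
Borges  | 49815
Borges  | 61848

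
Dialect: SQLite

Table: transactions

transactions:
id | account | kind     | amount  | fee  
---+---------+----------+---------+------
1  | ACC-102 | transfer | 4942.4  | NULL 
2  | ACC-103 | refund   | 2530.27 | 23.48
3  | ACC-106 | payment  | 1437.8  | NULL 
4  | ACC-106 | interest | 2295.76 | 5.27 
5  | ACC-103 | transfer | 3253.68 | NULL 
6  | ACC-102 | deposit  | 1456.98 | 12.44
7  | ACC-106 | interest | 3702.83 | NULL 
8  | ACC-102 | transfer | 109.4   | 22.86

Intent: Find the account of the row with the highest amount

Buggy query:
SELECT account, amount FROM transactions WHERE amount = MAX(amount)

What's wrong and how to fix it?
Bug: WHERE is evaluated per row; an aggregate over the whole table isn't defined there

Fix: Wrap MAX in a scalar subquery so WHERE compares against a single value

Corrected query:
SELECT account, amount FROM transactions WHERE amount = (SELECT MAX(amount) FROM transactions)

Result:
account | amount
--------+-------
ACC-102 | 4942.4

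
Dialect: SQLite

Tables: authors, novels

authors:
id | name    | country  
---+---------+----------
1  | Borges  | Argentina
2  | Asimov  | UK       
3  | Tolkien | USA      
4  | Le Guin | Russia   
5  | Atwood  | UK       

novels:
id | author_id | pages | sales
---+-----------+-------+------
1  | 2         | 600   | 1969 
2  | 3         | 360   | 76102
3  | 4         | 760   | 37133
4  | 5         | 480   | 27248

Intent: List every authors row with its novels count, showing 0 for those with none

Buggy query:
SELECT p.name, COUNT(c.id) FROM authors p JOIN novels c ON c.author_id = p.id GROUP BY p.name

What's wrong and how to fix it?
Bug: An inner join excludes parents with zero children

Fix: Use LEFT JOIN so parents without children still appear (COUNT(c.id) gives 0)

Corrected query:
SELECT p.name, COUNT(c.id) FROM authors p LEFT JOIN novels c ON c.author_id = p.id GROUP BY p.name

Result:
name    | COUNT(c.id)
--------+------------
Asimov  | 1          
Atwood  | 1          
Borges  | 0          
Le Guin | 1          
Tolkien | 1          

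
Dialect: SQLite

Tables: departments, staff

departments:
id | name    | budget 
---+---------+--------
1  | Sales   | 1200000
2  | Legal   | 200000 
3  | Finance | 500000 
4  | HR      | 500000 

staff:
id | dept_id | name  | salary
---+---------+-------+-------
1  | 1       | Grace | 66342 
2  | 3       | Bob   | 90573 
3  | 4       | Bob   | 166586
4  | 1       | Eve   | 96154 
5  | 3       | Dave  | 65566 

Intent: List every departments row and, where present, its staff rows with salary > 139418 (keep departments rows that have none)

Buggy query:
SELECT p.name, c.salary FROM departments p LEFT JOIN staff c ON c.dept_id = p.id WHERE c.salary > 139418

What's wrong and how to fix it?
Bug: Filtering c.salary in WHERE discards the NULL rows produced by LEFT JOIN, turning it into an inner join

Fix: Move the right-table condition into the ON clause so unmatched parents are kept

Corrected query:
SELECT p.name, c.salary FROM departments p LEFT JOIN staff c ON c.dept_id = p.id AND c.salary > 139418

Result:
name    | salary
--------+-------
Sales   | NULL  
Legal   | NULL  
Finance | NULL  
HR      | 166586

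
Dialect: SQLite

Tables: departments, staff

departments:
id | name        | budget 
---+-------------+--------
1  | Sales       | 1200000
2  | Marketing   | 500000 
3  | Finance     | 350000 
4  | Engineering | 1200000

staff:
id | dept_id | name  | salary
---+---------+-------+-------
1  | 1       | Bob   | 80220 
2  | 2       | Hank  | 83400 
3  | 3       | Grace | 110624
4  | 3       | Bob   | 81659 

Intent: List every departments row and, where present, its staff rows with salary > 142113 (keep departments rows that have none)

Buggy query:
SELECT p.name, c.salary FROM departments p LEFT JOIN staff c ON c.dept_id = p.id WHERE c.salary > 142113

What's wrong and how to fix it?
Bug: A WHERE condition on the right-hand table after LEFT JOIN drops unmatched parents

Fix: Put 'c.salary > 142113' in the JOIN's ON clause instead of WHERE

Corrected query:
SELECT p.name, c.salary FROM departments p LEFT JOIN staff c ON c.dept_id = p.id AND c.salary > 142113

Result:
name        | salary
------------+-------
Sales       | NULL  
Marketing   | NULL  
Finance     | NULL  
Engineering | NULL  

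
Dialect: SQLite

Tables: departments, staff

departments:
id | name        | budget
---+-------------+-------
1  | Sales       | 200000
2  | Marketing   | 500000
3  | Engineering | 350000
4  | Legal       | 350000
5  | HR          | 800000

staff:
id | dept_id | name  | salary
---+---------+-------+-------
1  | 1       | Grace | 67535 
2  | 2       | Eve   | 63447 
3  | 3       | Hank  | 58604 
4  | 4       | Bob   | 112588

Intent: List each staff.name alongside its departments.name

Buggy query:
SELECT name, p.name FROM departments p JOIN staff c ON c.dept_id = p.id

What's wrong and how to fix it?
Bug: Both tables have a 'name' column; the unqualified reference is ambiguous

Fix: Qualify the column with its table alias (c.name)

Corrected query:
SELECT c.name, p.name FROM departments p JOIN staff c ON c.dept_id = p.id

Result:
name  | name       
------+------------
Grace | Sales      
Eve   | Marketing  
Hank  | Engineering
Bob   | Legal      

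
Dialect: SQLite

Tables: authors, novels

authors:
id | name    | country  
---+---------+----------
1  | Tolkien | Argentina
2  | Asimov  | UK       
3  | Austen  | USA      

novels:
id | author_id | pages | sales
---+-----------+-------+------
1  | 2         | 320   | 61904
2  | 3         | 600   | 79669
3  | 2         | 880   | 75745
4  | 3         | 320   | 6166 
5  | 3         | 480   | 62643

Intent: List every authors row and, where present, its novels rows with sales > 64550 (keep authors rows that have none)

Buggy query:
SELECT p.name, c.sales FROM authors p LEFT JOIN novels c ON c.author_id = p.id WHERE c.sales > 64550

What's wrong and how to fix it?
Bug: A WHERE condition on the right-hand table after LEFT JOIN drops unmatched parents

Fix: Move the right-table condition into the ON clause so unmatched parents are kept

Corrected query:
SELECT p.name, c.sales FROM authors p LEFT JOIN novels c ON c.author_id = p.id AND c.sales > 64550

Result:
name    | sales
--------+------
Tolkien | NULL 
Asimov  | 75745
Austen  | 79669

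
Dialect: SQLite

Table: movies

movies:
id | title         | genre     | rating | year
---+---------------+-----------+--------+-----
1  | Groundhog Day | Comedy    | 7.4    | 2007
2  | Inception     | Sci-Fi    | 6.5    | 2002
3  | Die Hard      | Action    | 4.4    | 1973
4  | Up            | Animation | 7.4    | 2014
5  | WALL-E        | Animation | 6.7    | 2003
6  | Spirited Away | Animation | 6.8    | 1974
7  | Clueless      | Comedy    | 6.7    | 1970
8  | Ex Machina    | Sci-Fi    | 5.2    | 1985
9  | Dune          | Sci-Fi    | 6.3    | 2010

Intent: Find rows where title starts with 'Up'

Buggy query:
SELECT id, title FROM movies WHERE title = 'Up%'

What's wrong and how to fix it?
Bug: '=' compares the literal string including the % character; pattern matching needs LIKE

Fix: Use LIKE for wildcard pattern matching

Corrected query:
SELECT id, title FROM movies WHERE title LIKE 'Up%'

Result:
id | title
---+------
4  | Up   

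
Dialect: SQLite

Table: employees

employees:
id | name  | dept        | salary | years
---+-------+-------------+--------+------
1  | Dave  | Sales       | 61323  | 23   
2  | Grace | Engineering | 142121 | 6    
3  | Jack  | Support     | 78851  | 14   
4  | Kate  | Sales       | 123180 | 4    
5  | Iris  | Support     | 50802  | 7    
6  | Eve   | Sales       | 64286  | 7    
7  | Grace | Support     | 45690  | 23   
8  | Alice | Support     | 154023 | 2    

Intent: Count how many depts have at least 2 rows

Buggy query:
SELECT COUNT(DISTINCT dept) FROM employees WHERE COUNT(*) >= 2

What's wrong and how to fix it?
Bug: WHERE filters individual rows, not groups, so a group-level COUNT is invalid there

Fix: Use a subquery that GROUPs and filters with HAVING, then count its rows

Corrected query:
SELECT COUNT(*) FROM (SELECT dept FROM employees GROUP BY dept HAVING COUNT(*) >= 2)

Result:
COUNT(*)
--------
2       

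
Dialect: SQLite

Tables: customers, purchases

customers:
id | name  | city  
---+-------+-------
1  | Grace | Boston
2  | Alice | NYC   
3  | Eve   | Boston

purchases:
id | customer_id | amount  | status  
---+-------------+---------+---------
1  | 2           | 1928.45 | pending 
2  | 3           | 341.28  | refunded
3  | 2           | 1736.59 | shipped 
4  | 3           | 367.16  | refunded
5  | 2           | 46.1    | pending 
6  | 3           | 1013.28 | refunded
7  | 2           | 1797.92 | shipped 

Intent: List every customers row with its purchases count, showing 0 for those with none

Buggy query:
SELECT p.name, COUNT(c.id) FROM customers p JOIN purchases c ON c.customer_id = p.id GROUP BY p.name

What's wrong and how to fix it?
Bug: An inner join excludes parents with zero children

Fix: Use LEFT JOIN so parents without children still appear (COUNT(c.id) gives 0)

Corrected query:
SELECT p.name, COUNT(c.id) FROM customers p LEFT JOIN purchases c ON c.customer_id = p.id GROUP BY p.name

Result:
name  | COUNT(c.id)
------+------------
Alice | 4          
Eve   | 3          
Grace | 0          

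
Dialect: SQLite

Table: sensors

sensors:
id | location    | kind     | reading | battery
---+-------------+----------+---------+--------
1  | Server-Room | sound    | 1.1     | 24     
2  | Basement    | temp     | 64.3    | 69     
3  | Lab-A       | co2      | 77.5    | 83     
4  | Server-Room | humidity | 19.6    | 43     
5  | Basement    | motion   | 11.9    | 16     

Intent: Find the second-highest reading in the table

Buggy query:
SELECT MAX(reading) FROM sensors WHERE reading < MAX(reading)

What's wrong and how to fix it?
Bug: MAX(reading) on the right of the comparison is an aggregate-in-WHERE error

Fix: Put the inner MAX in a scalar subquery

Corrected query:
SELECT MAX(reading) FROM sensors WHERE reading < (SELECT MAX(reading) FROM sensors)

Result:
MAX(reading)
------------
64.3        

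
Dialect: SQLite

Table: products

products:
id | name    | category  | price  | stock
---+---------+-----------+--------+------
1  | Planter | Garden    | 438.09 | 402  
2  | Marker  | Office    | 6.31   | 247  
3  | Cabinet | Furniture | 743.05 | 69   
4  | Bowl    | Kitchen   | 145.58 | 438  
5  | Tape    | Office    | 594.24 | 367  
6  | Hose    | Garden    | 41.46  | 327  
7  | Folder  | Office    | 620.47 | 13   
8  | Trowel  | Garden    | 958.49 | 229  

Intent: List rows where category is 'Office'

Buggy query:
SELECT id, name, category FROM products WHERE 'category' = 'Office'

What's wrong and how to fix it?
Bug: Single quotes denote string literals in SQL; the column name is being compared as a constant string

Fix: Reference the column as category without single quotes

Corrected query:
SELECT id, name, category FROM products WHERE category = 'Office'

Result:
id | name   | category
---+--------+---------
2  | Marker | Office  
5  | Tape   | Office  
7  | Folder | Office  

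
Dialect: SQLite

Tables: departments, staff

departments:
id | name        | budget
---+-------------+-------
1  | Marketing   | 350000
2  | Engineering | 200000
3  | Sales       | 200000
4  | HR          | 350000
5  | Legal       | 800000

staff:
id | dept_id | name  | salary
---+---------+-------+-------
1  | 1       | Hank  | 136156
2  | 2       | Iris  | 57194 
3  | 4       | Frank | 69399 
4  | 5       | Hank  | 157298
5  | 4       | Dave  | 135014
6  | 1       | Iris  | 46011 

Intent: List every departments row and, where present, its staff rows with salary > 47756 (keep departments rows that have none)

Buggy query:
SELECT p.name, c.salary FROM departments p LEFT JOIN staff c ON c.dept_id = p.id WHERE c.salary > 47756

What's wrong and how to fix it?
Bug: Filtering c.salary in WHERE discards the NULL rows produced by LEFT JOIN, turning it into an inner join

Fix: Move the right-table condition into the ON clause so unmatched parents are kept

Corrected query:
SELECT p.name, c.salary FROM departments p LEFT JOIN staff c ON c.dept_id = p.id AND c.salary > 47756

Result:
name        | salary
------------+-------
Marketing   | 136156
Engineering | 57194 
Sales       | NULL  
HR          | 69399 
HR          | 135014
Legal       | 157298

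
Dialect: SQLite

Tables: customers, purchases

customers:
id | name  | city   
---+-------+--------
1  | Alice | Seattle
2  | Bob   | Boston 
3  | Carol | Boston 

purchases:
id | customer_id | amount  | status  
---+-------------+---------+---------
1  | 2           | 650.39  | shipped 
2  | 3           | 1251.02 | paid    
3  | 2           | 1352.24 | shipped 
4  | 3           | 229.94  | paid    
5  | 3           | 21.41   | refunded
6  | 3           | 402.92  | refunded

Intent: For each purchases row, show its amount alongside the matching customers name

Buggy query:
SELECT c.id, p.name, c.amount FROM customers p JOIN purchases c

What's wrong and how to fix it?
Bug: JOIN with no ON clause produces a cartesian product; every purchases row pairs with every customers row

Fix: Add ON c.customer_id = p.id to the JOIN

Corrected query:
SELECT c.id, p.name, c.amount FROM customers p JOIN purchases c ON c.customer_id = p.id

Result:
id | name  | amount 
---+-------+--------
1  | Bob   | 650.39 
2  | Carol | 1251.02
3  | Bob   | 1352.24
4  | Carol | 229.94 
5  | Carol | 21.41  
6  | Carol | 402.92 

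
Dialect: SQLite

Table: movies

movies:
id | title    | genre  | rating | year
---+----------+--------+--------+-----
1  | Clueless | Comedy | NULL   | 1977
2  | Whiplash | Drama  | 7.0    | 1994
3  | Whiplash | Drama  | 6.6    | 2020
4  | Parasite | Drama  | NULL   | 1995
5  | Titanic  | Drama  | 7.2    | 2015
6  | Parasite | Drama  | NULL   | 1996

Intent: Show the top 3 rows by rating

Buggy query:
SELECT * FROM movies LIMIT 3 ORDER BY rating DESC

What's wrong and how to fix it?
Bug: ORDER BY cannot follow LIMIT; LIMIT is the final clause

Fix: Swap the clauses: ORDER BY first, then LIMIT

Corrected query:
SELECT * FROM movies ORDER BY rating DESC LIMIT 3

Result:
id | title    | genre | rating | year
---+----------+-------+--------+-----
5  | Titanic  | Drama | 7.2    | 2015
2  | Whiplash | Drama | 7      | 1994
3  | Whiplash | Drama | 6.6    | 2020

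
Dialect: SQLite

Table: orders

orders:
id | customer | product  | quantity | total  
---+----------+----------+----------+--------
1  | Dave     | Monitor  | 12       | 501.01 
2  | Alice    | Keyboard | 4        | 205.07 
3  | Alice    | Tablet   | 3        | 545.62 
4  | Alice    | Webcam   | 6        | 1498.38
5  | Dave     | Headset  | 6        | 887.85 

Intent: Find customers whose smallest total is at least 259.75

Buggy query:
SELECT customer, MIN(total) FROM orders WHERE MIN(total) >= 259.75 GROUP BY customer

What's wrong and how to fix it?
Bug: MIN() in WHERE is a misuse of aggregate

Fix: Use HAVING for the per-group MIN condition

Corrected query:
SELECT customer, MIN(total) FROM orders GROUP BY customer HAVING MIN(total) >= 259.75

Result:
customer | MIN(total)
---------+-----------
Dave     | 501.01    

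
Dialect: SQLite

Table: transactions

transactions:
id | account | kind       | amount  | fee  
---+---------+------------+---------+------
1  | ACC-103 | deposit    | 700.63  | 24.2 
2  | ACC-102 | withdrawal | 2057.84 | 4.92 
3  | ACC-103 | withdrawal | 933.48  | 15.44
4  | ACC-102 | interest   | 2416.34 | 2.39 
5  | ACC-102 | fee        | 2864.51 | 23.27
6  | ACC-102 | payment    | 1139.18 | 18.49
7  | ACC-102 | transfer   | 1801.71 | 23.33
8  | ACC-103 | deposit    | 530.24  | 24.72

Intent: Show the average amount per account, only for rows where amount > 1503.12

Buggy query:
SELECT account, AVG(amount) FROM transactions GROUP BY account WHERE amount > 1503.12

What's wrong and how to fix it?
Bug: Row-level WHERE must come before GROUP BY in the clause order

Fix: Move the WHERE clause before GROUP BY

Corrected query:
SELECT account, AVG(amount) FROM transactions WHERE amount > 1503.12 GROUP BY account

Result:
account | AVG(amount)
--------+------------
ACC-102 | 2285.1     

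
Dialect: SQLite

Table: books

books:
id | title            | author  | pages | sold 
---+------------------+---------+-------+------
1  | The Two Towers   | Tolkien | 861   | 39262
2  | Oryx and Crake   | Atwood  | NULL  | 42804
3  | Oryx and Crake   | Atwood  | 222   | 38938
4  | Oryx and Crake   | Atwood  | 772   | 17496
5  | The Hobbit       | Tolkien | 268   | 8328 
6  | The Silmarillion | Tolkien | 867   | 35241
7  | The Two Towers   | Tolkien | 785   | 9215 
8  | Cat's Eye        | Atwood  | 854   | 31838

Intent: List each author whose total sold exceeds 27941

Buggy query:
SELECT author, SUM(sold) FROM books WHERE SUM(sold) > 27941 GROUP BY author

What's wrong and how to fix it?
Bug: WHERE runs before GROUP BY, so aggregates aren't available there

Fix: Use HAVING (which filters groups after aggregation) instead of WHERE

Corrected query:
SELECT author, SUM(sold) FROM books GROUP BY author HAVING SUM(sold) > 27941

Result:
author  | SUM(sold)
--------+----------
Atwood  | 131076   
Tolkien | 92046    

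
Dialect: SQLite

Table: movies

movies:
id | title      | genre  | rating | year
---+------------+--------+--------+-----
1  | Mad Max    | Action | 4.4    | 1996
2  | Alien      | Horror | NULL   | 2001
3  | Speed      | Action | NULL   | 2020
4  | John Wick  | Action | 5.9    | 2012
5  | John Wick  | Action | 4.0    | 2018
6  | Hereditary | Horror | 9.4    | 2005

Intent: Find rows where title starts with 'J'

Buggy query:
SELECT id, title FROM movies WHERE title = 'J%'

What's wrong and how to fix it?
Bug: '=' compares the literal string including the % character; pattern matching needs LIKE

Fix: Replace '=' with LIKE so 'J%' is treated as a pattern

Corrected query:
SELECT id, title FROM movies WHERE title LIKE 'J%'

Result:
id | title    
---+----------
4  | John Wick
5  | John Wick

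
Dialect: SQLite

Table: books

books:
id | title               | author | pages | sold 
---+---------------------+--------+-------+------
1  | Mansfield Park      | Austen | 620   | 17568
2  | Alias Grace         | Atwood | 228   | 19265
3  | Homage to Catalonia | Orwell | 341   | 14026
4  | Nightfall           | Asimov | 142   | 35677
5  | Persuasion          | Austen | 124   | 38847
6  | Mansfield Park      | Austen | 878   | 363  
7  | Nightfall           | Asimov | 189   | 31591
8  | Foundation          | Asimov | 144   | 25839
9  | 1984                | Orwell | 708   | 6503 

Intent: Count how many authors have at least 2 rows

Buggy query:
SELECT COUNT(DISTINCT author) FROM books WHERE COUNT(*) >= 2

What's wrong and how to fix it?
Bug: COUNT(*) cannot appear in WHERE; the per-group count doesn't exist yet

Fix: Group first with HAVING COUNT(*) >= 2, then COUNT the resulting groups

Corrected query:
SELECT COUNT(*) FROM (SELECT author FROM books GROUP BY author HAVING COUNT(*) >= 2)

Result:
COUNT(*)
--------
3       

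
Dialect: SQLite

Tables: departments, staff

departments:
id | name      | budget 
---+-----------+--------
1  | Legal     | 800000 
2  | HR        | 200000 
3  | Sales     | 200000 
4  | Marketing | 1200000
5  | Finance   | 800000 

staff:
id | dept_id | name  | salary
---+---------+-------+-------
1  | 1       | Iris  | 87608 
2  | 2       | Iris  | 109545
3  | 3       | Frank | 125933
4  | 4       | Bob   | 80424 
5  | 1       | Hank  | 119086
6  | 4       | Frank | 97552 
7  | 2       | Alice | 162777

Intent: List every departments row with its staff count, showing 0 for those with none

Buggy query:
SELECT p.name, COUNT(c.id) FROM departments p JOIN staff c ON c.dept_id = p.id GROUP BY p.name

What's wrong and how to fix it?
Bug: INNER JOIN drops departments rows that have no matching staff rows

Fix: Use LEFT JOIN so parents without children still appear (COUNT(c.id) gives 0)

Corrected query:
SELECT p.name, COUNT(c.id) FROM departments p LEFT JOIN staff c ON c.dept_id = p.id GROUP BY p.name

Result:
name      | COUNT(c.id)
----------+------------
Finance   | 0          
HR        | 2          
Legal     | 2          
Marketing | 2          
Sales     | 1          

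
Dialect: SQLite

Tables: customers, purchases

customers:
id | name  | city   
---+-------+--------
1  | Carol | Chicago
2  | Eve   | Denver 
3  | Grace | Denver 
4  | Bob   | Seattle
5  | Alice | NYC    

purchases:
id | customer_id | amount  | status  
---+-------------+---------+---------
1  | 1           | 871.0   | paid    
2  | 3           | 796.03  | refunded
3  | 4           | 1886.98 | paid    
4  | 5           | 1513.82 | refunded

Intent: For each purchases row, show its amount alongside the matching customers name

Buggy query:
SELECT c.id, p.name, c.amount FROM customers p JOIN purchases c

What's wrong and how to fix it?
Bug: JOIN with no ON clause produces a cartesian product; every purchases row pairs with every customers row

Fix: Add ON c.customer_id = p.id to the JOIN

Corrected query:
SELECT c.id, p.name, c.amount FROM customers p JOIN purchases c ON c.customer_id = p.id

Result:
id | name  | amount 
---+-------+--------
1  | Carol | 871    
2  | Grace | 796.03 
3  | Bob   | 1886.98
4  | Alice | 1513.82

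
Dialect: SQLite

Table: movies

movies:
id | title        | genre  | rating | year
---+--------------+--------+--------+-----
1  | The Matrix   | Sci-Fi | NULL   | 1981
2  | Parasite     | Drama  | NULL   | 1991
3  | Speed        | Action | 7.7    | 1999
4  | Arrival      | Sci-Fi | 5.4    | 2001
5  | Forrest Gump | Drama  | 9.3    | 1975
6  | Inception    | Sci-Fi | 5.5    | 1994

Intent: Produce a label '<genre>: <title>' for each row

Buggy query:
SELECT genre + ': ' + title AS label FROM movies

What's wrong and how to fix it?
Bug: SQLite uses || for string concatenation; + coerces text to numbers (yielding 0)

Fix: Replace + with || to concatenate text

Corrected query:
SELECT genre || ': ' || title AS label FROM movies

Result:
label              
-------------------
Sci-Fi: The Matrix 
Drama: Parasite    
Action: Speed      
Sci-Fi: Arrival    
Drama: Forrest Gump
Sci-Fi: Inception  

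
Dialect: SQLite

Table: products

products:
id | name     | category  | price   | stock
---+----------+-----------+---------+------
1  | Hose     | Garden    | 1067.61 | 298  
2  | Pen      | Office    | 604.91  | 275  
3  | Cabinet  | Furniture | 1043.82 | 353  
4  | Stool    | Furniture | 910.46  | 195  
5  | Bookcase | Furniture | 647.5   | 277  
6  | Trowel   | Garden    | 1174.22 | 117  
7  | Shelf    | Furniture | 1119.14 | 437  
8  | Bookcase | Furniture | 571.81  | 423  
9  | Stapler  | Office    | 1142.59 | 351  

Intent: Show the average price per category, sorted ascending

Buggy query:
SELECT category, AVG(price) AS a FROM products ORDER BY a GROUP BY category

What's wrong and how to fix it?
Bug: ORDER BY appears before GROUP BY; SQL clause order requires GROUP BY first

Fix: Reorder: SELECT … FROM … GROUP BY … ORDER BY …

Corrected query:
SELECT category, AVG(price) AS a FROM products GROUP BY category ORDER BY a

Result:
category  | a       
----------+---------
Furniture | 858.546 
Office    | 873.75  
Garden    | 1120.915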